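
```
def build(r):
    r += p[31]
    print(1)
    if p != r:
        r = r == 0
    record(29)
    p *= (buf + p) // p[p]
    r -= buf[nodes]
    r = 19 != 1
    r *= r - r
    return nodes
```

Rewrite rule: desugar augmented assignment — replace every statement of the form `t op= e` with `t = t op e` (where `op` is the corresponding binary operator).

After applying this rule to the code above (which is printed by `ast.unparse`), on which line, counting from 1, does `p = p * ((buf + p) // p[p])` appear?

Transformed code:
def build(r):
    r = r + p[31]
    print(1)
    if p != r:
        r = r == 0
    record(29)
    p = p * ((buf + p) // p[p])
    r = r - buf[nodes]
    r = 19 != 1
    r = r * (r - r)
    return nodes

7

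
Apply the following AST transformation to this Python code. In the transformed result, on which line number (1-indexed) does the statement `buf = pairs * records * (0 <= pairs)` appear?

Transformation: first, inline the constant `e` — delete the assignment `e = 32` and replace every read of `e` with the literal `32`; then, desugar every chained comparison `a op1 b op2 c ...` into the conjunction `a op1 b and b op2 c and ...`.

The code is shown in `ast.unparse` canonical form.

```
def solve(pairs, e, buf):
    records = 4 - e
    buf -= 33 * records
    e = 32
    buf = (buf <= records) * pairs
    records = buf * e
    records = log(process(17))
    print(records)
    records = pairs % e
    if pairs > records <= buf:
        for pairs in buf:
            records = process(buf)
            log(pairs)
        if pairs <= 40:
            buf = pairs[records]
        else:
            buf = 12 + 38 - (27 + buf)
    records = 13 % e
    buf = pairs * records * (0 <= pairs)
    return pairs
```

Transformed code:
def solve(pairs, e, buf):
    records = 4 - 32
    buf -= 33 * records
    buf = (buf <= records) * pairs
    records = buf * 32
    records = log(process(17))
    print(records)
    records = pairs % 32
    if pairs > records and records <= buf:
        for pairs in buf:
            records = process(buf)
            log(pairs)
        if pairs <= 40:
            buf = pairs[records]
        else:
            buf = 12 + 38 - (27 + buf)
    records = 13 % 32
    buf = pairs * records * (0 <= pairs)
    return pairs

18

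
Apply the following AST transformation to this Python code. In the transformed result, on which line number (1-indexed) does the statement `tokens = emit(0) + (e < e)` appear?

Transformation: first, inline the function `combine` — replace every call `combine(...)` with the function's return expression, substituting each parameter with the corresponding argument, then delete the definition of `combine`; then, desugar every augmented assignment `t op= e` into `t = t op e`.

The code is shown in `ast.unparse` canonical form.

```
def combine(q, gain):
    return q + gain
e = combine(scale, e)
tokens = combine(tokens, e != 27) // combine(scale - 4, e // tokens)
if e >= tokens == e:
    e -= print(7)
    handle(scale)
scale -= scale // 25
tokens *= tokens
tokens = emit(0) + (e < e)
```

Transformed code:
e = scale + e
tokens = (tokens + (e != 27)) // (scale - 4 + e // tokens)
if e >= tokens == e:
    e = e - print(7)
    handle(scale)
scale = scale - scale // 25
tokens = tokens * tokens
tokens = emit(0) + (e < e)

8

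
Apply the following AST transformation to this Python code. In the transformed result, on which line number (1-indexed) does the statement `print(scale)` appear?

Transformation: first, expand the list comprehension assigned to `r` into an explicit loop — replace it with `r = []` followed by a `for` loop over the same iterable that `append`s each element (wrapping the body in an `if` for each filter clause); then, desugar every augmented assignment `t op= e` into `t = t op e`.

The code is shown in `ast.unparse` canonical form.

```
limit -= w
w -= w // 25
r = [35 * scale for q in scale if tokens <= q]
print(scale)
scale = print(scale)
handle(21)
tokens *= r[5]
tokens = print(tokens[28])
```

7

Transformed code:
limit = limit - w
w = w - w // 25
r = []
for q in scale:
    if tokens <= q:
        r.append(35 * scale)
print(scale)
scale = print(scale)
handle(21)
tokens = tokens * r[5]
tokens = print(tokens[28])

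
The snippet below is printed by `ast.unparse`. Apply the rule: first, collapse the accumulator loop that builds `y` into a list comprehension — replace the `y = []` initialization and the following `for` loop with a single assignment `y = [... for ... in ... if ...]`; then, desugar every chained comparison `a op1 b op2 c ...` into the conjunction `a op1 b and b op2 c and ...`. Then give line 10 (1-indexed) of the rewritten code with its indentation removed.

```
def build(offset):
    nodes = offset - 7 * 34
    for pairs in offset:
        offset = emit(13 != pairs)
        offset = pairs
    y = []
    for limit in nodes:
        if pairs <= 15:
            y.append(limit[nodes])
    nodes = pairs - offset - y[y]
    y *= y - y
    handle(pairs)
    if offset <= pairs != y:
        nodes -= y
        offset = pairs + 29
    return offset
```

if offset <= pairs and pairs != y:

Transformed code:
def build(offset):
    nodes = offset - 7 * 34
    for pairs in offset:
        offset = emit(13 != pairs)
        offset = pairs
    y = [limit[nodes] for limit in nodes if pairs <= 15]
    nodes = pairs - offset - y[y]
    y *= y - y
    handle(pairs)
    if offset <= pairs and pairs != y:
        nodes -= y
        offset = pairs + 29
    return offset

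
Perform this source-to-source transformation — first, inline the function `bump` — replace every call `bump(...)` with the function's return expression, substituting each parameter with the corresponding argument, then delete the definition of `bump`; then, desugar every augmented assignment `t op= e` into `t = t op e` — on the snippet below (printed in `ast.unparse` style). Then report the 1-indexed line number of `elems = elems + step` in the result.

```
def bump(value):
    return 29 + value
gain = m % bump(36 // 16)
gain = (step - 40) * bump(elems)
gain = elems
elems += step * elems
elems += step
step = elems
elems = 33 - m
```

Transformed code:
gain = m % (29 + 36 // 16)
gain = (step - 40) * (29 + elems)
gain = elems
elems = elems + step * elems
elems = elems + step
step = elems
elems = 33 - m

5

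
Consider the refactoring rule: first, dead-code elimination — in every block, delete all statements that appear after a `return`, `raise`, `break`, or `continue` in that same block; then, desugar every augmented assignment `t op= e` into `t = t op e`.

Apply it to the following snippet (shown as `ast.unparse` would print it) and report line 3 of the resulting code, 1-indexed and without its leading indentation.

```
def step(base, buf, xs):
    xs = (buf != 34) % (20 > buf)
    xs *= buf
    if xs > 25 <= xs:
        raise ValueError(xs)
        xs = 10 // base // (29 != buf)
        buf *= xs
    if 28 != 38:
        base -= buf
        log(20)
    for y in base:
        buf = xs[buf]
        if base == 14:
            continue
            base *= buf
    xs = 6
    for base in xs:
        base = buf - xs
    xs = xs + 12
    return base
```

xs = xs * buf

Transformed code:
def step(base, buf, xs):
    xs = (buf != 34) % (20 > buf)
    xs = xs * buf
    if xs > 25 <= xs:
        raise ValueError(xs)
    if 28 != 38:
        base = base - buf
        log(20)
    for y in base:
        buf = xs[buf]
        if base == 14:
            continue
    xs = 6
    for base in xs:
        base = buf - xs
    xs = xs + 12
    return base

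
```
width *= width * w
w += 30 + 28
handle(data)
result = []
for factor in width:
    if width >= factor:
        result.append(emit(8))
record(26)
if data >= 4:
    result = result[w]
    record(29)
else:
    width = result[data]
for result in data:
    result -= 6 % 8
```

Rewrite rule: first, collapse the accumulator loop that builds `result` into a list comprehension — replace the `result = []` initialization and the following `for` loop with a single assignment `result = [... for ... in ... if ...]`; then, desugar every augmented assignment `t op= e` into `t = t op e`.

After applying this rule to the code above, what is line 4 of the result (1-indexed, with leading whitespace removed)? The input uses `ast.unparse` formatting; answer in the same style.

result = [emit(8) for factor in width if width >= factor]

Transformed code:
width = width * (width * w)
w = w + (30 + 28)
handle(data)
result = [emit(8) for factor in width if width >= factor]
record(26)
if data >= 4:
    result = result[w]
    record(29)
else:
    width = result[data]
for result in data:
    result = result - 6 % 8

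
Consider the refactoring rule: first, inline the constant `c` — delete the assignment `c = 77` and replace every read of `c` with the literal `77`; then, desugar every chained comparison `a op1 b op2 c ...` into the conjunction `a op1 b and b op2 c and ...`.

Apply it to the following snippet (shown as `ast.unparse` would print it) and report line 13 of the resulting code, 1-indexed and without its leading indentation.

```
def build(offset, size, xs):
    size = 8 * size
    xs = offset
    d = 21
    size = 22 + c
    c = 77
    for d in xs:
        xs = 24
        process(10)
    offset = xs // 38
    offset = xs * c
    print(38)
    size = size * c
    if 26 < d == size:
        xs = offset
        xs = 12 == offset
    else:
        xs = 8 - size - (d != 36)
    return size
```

Transformed code:
def build(offset, size, xs):
    size = 8 * size
    xs = offset
    d = 21
    size = 22 + 77
    for d in xs:
        xs = 24
        process(10)
    offset = xs // 38
    offset = xs * 77
    print(38)
    size = size * 77
    if 26 < d and d == size:
        xs = offset
        xs = 12 == offset
    else:
        xs = 8 - size - (d != 36)
    return size

if 26 < d and d == size:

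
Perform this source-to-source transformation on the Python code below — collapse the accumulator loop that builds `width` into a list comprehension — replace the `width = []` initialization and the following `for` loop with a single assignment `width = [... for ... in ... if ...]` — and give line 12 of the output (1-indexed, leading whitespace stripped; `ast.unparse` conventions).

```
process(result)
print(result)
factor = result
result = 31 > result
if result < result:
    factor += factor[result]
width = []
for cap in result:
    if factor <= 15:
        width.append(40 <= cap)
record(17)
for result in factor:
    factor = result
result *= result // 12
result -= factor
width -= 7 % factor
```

result -= factor

Transformed code:
process(result)
print(result)
factor = result
result = 31 > result
if result < result:
    factor += factor[result]
width = [40 <= cap for cap in result if factor <= 15]
record(17)
for result in factor:
    factor = result
result *= result // 12
result -= factor
width -= 7 % factor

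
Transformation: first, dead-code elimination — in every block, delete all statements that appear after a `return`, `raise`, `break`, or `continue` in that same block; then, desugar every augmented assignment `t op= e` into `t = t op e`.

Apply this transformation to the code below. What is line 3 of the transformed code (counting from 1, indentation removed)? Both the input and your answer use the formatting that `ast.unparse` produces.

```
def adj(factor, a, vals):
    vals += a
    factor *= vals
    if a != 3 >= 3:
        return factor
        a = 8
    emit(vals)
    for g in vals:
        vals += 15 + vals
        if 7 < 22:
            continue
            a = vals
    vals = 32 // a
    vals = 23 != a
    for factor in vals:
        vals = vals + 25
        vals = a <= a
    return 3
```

factor = factor * vals

Transformed code:
def adj(factor, a, vals):
    vals = vals + a
    factor = factor * vals
    if a != 3 >= 3:
        return factor
    emit(vals)
    for g in vals:
        vals = vals + (15 + vals)
        if 7 < 22:
            continue
    vals = 32 // a
    vals = 23 != a
    for factor in vals:
        vals = vals + 25
        vals = a <= a
    return 3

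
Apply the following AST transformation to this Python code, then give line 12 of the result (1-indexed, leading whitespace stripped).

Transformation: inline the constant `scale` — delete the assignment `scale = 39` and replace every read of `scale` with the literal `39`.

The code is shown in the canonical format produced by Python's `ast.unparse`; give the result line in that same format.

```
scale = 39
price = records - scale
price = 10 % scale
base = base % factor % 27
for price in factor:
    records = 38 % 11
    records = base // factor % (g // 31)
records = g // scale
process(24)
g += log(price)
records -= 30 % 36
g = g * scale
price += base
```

Transformed code:
price = records - 39
price = 10 % 39
base = base % factor % 27
for price in factor:
    records = 38 % 11
    records = base // factor % (g // 31)
records = g // 39
process(24)
g += log(price)
records -= 30 % 36
g = g * 39
price += base

price += base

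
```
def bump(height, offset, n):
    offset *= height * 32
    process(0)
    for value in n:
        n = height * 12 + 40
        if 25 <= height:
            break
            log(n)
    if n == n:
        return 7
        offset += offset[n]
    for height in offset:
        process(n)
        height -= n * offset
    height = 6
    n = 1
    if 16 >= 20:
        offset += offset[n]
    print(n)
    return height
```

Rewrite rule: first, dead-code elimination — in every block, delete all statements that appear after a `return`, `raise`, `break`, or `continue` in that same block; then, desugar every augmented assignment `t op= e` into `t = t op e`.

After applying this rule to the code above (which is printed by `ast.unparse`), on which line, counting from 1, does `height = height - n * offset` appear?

12

Transformed code:
def bump(height, offset, n):
    offset = offset * (height * 32)
    process(0)
    for value in n:
        n = height * 12 + 40
        if 25 <= height:
            break
    if n == n:
        return 7
    for height in offset:
        process(n)
        height = height - n * offset
    height = 6
    n = 1
    if 16 >= 20:
        offset = offset + offset[n]
    print(n)
    return height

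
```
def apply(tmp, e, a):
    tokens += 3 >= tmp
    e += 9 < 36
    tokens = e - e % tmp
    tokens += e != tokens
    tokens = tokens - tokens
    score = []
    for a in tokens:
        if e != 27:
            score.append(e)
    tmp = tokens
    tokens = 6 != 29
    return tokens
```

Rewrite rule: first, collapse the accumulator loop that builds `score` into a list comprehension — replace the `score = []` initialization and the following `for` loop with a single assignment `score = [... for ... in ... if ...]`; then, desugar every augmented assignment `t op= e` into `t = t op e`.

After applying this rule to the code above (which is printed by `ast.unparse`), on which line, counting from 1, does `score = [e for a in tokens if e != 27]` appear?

Transformed code:
def apply(tmp, e, a):
    tokens = tokens + (3 >= tmp)
    e = e + (9 < 36)
    tokens = e - e % tmp
    tokens = tokens + (e != tokens)
    tokens = tokens - tokens
    score = [e for a in tokens if e != 27]
    tmp = tokens
    tokens = 6 != 29
    return tokens

7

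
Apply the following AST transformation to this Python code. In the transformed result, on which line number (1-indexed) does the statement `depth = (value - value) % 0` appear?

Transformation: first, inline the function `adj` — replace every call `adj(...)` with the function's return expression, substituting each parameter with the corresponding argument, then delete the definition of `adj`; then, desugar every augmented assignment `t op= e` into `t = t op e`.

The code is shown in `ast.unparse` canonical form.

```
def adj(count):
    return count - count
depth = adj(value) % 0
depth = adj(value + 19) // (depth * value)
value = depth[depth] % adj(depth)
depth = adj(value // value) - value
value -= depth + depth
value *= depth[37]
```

1

Transformed code:
depth = (value - value) % 0
depth = (value + 19 - (value + 19)) // (depth * value)
value = depth[depth] % (depth - depth)
depth = value // value - value // value - value
value = value - (depth + depth)
value = value * depth[37]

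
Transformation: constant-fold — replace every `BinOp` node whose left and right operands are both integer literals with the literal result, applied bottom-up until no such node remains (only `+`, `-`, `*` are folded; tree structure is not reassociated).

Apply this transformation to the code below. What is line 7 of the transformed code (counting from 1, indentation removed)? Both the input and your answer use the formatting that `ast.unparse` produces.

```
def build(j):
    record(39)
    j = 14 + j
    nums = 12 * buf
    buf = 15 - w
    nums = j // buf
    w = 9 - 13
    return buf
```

Transformed code:
def build(j):
    record(39)
    j = 14 + j
    nums = 12 * buf
    buf = 15 - w
    nums = j // buf
    w = -4
    return buf

w = -4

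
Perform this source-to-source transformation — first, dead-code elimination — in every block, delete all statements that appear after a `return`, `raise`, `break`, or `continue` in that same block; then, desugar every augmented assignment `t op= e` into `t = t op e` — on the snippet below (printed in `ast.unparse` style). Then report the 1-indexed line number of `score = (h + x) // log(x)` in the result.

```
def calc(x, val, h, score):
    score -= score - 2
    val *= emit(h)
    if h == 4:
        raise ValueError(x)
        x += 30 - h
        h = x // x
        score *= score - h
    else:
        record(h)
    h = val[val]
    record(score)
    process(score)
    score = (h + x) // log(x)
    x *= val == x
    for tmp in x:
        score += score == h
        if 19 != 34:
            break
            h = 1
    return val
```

11

Transformed code:
def calc(x, val, h, score):
    score = score - (score - 2)
    val = val * emit(h)
    if h == 4:
        raise ValueError(x)
    else:
        record(h)
    h = val[val]
    record(score)
    process(score)
    score = (h + x) // log(x)
    x = x * (val == x)
    for tmp in x:
        score = score + (score == h)
        if 19 != 34:
            break
    return val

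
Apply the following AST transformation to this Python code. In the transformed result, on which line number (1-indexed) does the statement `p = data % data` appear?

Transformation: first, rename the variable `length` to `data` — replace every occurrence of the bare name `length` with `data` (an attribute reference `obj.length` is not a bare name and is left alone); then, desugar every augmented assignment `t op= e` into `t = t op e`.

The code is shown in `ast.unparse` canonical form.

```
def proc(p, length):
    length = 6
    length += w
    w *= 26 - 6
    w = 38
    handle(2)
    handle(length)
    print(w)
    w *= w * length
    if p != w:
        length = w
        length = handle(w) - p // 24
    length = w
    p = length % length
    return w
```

Transformed code:
def proc(p, data):
    data = 6
    data = data + w
    w = w * (26 - 6)
    w = 38
    handle(2)
    handle(data)
    print(w)
    w = w * (w * data)
    if p != w:
        data = w
        data = handle(w) - p // 24
    data = w
    p = data % data
    return w

14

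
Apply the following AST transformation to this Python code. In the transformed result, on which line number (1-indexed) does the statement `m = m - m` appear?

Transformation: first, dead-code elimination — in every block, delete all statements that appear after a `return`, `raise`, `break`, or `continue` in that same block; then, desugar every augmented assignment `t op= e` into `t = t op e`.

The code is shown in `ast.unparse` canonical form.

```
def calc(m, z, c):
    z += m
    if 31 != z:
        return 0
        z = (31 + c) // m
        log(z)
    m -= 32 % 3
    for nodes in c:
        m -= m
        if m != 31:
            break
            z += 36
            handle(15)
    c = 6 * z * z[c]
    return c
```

7

Transformed code:
def calc(m, z, c):
    z = z + m
    if 31 != z:
        return 0
    m = m - 32 % 3
    for nodes in c:
        m = m - m
        if m != 31:
            break
    c = 6 * z * z[c]
    return c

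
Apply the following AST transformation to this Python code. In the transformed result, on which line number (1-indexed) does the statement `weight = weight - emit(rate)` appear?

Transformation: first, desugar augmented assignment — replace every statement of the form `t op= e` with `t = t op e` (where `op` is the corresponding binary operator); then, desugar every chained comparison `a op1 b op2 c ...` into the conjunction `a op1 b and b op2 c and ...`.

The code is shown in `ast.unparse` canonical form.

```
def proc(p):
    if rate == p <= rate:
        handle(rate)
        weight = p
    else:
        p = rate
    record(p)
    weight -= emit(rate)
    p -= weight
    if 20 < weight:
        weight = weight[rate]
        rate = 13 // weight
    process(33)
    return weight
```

Transformed code:
def proc(p):
    if rate == p and p <= rate:
        handle(rate)
        weight = p
    else:
        p = rate
    record(p)
    weight = weight - emit(rate)
    p = p - weight
    if 20 < weight:
        weight = weight[rate]
        rate = 13 // weight
    process(33)
    return weight

8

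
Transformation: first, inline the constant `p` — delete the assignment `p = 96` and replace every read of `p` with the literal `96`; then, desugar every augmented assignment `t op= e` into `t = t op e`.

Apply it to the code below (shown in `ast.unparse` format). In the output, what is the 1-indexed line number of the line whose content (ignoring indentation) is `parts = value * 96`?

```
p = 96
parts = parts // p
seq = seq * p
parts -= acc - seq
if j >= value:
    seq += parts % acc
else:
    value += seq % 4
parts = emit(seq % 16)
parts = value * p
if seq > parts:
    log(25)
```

Transformed code:
parts = parts // 96
seq = seq * 96
parts = parts - (acc - seq)
if j >= value:
    seq = seq + parts % acc
else:
    value = value + seq % 4
parts = emit(seq % 16)
parts = value * 96
if seq > parts:
    log(25)

9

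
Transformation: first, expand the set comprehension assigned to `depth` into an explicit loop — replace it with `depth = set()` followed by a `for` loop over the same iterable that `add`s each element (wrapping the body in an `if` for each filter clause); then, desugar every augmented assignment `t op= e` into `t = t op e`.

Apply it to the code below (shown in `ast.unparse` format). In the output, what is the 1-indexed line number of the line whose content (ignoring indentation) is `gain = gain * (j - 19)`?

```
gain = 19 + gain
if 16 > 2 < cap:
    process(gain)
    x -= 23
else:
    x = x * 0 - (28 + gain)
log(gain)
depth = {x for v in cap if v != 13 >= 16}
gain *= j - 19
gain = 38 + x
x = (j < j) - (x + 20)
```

Transformed code:
gain = 19 + gain
if 16 > 2 < cap:
    process(gain)
    x = x - 23
else:
    x = x * 0 - (28 + gain)
log(gain)
depth = set()
for v in cap:
    if v != 13 >= 16:
        depth.add(x)
gain = gain * (j - 19)
gain = 38 + x
x = (j < j) - (x + 20)

12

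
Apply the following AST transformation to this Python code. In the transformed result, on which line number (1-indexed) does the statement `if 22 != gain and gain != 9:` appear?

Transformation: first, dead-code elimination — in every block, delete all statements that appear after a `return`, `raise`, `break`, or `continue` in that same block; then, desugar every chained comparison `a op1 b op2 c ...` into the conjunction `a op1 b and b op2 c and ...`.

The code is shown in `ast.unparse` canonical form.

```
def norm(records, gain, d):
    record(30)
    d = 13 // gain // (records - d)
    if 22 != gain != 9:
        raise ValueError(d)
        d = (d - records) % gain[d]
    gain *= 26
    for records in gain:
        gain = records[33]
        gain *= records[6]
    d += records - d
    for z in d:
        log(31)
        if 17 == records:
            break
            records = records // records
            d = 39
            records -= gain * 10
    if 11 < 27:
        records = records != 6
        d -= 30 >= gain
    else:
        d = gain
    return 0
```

4

Transformed code:
def norm(records, gain, d):
    record(30)
    d = 13 // gain // (records - d)
    if 22 != gain and gain != 9:
        raise ValueError(d)
    gain *= 26
    for records in gain:
        gain = records[33]
        gain *= records[6]
    d += records - d
    for z in d:
        log(31)
        if 17 == records:
            break
    if 11 < 27:
        records = records != 6
        d -= 30 >= gain
    else:
        d = gain
    return 0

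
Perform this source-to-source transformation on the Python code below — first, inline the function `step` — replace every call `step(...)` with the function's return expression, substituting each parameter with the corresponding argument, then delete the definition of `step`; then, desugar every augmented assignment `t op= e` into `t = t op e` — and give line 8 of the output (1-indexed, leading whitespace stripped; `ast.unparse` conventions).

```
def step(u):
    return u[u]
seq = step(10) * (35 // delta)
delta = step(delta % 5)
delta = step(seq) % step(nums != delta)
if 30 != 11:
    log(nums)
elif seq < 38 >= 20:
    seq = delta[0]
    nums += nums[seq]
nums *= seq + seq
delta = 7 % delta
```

nums = nums + nums[seq]

Transformed code:
seq = 10[10] * (35 // delta)
delta = (delta % 5)[delta % 5]
delta = seq[seq] % (nums != delta)[nums != delta]
if 30 != 11:
    log(nums)
elif seq < 38 >= 20:
    seq = delta[0]
    nums = nums + nums[seq]
nums = nums * (seq + seq)
delta = 7 % delta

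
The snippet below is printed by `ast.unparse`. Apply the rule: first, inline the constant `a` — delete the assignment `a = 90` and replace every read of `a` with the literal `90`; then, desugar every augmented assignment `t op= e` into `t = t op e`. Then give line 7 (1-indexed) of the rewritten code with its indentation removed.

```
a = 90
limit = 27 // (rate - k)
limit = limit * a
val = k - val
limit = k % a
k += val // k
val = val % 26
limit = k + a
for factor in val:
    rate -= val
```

limit = k + 90

Transformed code:
limit = 27 // (rate - k)
limit = limit * 90
val = k - val
limit = k % 90
k = k + val // k
val = val % 26
limit = k + 90
for factor in val:
    rate = rate - val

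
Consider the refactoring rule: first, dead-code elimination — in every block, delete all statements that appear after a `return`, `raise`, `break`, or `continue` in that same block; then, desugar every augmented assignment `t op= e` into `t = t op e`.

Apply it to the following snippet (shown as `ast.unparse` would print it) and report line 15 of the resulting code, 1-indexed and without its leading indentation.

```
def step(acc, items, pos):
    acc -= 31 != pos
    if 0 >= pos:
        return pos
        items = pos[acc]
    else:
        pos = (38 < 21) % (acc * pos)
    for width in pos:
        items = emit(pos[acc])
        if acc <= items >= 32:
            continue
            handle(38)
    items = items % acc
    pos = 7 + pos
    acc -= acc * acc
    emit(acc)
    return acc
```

Transformed code:
def step(acc, items, pos):
    acc = acc - (31 != pos)
    if 0 >= pos:
        return pos
    else:
        pos = (38 < 21) % (acc * pos)
    for width in pos:
        items = emit(pos[acc])
        if acc <= items >= 32:
            continue
    items = items % acc
    pos = 7 + pos
    acc = acc - acc * acc
    emit(acc)
    return acc

return acc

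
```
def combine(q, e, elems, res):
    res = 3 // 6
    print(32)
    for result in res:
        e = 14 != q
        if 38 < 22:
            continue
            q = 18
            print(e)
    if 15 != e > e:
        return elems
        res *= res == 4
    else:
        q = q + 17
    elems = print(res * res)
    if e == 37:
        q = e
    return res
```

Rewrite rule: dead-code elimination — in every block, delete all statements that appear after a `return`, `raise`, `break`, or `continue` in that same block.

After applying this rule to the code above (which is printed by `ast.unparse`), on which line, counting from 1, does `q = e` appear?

14

Transformed code:
def combine(q, e, elems, res):
    res = 3 // 6
    print(32)
    for result in res:
        e = 14 != q
        if 38 < 22:
            continue
    if 15 != e > e:
        return elems
    else:
        q = q + 17
    elems = print(res * res)
    if e == 37:
        q = e
    return res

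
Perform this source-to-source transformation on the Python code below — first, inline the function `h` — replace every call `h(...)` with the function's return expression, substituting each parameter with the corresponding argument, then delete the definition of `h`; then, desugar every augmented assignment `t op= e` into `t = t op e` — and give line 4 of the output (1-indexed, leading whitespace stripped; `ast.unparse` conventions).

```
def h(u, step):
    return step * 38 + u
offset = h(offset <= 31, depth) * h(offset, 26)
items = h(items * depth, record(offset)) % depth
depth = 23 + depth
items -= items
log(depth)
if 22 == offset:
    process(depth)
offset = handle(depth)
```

items = items - items

Transformed code:
offset = (depth * 38 + (offset <= 31)) * (26 * 38 + offset)
items = (record(offset) * 38 + items * depth) % depth
depth = 23 + depth
items = items - items
log(depth)
if 22 == offset:
    process(depth)
offset = handle(depth)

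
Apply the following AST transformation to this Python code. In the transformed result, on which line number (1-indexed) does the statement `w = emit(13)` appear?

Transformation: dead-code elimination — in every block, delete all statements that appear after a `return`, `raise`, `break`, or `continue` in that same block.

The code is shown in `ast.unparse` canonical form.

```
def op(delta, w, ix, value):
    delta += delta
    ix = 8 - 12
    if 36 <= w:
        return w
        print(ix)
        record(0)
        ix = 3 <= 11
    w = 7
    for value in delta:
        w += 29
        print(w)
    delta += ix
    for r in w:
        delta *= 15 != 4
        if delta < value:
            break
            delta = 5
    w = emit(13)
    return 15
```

15

Transformed code:
def op(delta, w, ix, value):
    delta += delta
    ix = 8 - 12
    if 36 <= w:
        return w
    w = 7
    for value in delta:
        w += 29
        print(w)
    delta += ix
    for r in w:
        delta *= 15 != 4
        if delta < value:
            break
    w = emit(13)
    return 15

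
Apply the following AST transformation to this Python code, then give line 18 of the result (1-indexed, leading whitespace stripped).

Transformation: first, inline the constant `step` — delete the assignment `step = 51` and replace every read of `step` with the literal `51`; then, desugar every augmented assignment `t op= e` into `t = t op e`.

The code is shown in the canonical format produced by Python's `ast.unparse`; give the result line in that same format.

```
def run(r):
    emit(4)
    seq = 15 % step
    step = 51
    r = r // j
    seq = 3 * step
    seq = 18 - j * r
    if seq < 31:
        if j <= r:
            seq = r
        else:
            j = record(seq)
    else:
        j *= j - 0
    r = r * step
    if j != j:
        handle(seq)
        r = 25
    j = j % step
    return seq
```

j = j % 51

Transformed code:
def run(r):
    emit(4)
    seq = 15 % 51
    r = r // j
    seq = 3 * 51
    seq = 18 - j * r
    if seq < 31:
        if j <= r:
            seq = r
        else:
            j = record(seq)
    else:
        j = j * (j - 0)
    r = r * 51
    if j != j:
        handle(seq)
        r = 25
    j = j % 51
    return seq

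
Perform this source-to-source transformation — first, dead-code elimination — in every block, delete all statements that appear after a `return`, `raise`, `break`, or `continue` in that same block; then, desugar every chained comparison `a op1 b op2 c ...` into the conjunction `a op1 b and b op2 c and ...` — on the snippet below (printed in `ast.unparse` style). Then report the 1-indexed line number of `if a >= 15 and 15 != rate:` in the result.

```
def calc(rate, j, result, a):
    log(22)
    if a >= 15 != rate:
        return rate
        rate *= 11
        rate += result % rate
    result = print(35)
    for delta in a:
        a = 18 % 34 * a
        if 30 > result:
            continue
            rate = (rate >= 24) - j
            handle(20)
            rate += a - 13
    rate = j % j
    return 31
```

Transformed code:
def calc(rate, j, result, a):
    log(22)
    if a >= 15 and 15 != rate:
        return rate
    result = print(35)
    for delta in a:
        a = 18 % 34 * a
        if 30 > result:
            continue
    rate = j % j
    return 31

3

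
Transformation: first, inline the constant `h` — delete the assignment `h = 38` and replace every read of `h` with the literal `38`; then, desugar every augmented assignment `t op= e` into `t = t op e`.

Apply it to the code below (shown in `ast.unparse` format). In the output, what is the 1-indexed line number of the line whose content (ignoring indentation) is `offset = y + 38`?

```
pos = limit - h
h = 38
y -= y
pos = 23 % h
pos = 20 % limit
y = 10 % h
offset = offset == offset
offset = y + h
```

Transformed code:
pos = limit - 38
y = y - y
pos = 23 % 38
pos = 20 % limit
y = 10 % 38
offset = offset == offset
offset = y + 38

7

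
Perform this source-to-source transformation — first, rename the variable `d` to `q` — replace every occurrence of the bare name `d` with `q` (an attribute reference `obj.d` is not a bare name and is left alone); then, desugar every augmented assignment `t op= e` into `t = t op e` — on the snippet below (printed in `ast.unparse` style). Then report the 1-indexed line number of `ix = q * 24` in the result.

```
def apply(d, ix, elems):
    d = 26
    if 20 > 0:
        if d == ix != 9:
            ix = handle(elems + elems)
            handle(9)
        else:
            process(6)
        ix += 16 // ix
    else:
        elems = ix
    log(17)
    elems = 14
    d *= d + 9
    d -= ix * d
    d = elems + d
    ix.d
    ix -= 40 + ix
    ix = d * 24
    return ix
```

19

Transformed code:
def apply(q, ix, elems):
    q = 26
    if 20 > 0:
        if q == ix != 9:
            ix = handle(elems + elems)
            handle(9)
        else:
            process(6)
        ix = ix + 16 // ix
    else:
        elems = ix
    log(17)
    elems = 14
    q = q * (q + 9)
    q = q - ix * q
    q = elems + q
    ix.d
    ix = ix - (40 + ix)
    ix = q * 24
    return ix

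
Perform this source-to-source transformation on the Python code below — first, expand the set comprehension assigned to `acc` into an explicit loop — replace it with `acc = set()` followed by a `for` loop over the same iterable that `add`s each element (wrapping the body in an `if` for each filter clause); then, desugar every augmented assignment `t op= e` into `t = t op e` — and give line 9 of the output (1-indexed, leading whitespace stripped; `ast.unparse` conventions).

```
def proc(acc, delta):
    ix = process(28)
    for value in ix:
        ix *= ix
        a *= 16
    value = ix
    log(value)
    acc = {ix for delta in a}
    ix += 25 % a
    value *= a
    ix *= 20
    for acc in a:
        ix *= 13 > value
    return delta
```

Transformed code:
def proc(acc, delta):
    ix = process(28)
    for value in ix:
        ix = ix * ix
        a = a * 16
    value = ix
    log(value)
    acc = set()
    for delta in a:
        acc.add(ix)
    ix = ix + 25 % a
    value = value * a
    ix = ix * 20
    for acc in a:
        ix = ix * (13 > value)
    return delta

for delta in a:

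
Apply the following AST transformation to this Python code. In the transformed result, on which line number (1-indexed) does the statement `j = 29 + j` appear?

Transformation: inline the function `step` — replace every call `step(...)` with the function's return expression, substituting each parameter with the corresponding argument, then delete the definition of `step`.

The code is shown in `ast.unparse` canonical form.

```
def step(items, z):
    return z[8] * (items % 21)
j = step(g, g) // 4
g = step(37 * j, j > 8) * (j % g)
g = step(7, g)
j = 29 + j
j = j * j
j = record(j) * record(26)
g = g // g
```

Transformed code:
j = g[8] * (g % 21) // 4
g = (j > 8)[8] * (37 * j % 21) * (j % g)
g = g[8] * (7 % 21)
j = 29 + j
j = j * j
j = record(j) * record(26)
g = g // g

4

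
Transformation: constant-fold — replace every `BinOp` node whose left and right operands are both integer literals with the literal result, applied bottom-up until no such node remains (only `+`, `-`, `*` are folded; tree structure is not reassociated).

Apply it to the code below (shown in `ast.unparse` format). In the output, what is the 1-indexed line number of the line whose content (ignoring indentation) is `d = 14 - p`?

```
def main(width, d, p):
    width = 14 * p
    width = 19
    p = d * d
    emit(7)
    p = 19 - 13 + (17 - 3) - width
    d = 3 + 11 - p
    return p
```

7

Transformed code:
def main(width, d, p):
    width = 14 * p
    width = 19
    p = d * d
    emit(7)
    p = 20 - width
    d = 14 - p
    return p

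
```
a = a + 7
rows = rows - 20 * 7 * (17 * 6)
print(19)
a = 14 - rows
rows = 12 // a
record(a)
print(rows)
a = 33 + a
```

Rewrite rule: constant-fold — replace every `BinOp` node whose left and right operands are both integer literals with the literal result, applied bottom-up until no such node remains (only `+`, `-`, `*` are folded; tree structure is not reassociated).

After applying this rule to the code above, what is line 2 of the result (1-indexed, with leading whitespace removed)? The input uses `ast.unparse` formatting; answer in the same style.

rows = rows - 14280

Transformed code:
a = a + 7
rows = rows - 14280
print(19)
a = 14 - rows
rows = 12 // a
record(a)
print(rows)
a = 33 + a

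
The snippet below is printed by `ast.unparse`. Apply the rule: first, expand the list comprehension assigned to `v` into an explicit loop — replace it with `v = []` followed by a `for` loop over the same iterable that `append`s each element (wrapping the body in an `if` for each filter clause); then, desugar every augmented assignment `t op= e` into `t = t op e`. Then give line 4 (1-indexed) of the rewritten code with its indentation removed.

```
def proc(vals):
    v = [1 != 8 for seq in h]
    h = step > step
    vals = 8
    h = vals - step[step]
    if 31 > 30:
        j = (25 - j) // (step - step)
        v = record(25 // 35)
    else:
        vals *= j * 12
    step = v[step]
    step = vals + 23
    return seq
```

v.append(1 != 8)

Transformed code:
def proc(vals):
    v = []
    for seq in h:
        v.append(1 != 8)
    h = step > step
    vals = 8
    h = vals - step[step]
    if 31 > 30:
        j = (25 - j) // (step - step)
        v = record(25 // 35)
    else:
        vals = vals * (j * 12)
    step = v[step]
    step = vals + 23
    return seq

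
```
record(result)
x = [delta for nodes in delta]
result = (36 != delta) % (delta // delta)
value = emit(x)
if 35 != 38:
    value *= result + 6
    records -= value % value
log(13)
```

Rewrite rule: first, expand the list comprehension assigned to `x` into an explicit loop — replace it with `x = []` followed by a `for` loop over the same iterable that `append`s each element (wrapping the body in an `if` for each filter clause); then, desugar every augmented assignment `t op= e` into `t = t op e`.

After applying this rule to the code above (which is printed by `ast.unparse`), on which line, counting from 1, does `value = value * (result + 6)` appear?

8

Transformed code:
record(result)
x = []
for nodes in delta:
    x.append(delta)
result = (36 != delta) % (delta // delta)
value = emit(x)
if 35 != 38:
    value = value * (result + 6)
    records = records - value % value
log(13)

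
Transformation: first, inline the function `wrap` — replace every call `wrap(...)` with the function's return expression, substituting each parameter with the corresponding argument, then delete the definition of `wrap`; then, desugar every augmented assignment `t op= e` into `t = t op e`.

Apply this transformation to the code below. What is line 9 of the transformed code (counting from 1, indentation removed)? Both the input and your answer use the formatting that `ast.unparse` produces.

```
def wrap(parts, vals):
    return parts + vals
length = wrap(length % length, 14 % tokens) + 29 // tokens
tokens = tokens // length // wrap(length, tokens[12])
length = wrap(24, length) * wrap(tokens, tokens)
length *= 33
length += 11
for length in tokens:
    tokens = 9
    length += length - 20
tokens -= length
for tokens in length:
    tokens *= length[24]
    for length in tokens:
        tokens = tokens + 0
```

Transformed code:
length = length % length + 14 % tokens + 29 // tokens
tokens = tokens // length // (length + tokens[12])
length = (24 + length) * (tokens + tokens)
length = length * 33
length = length + 11
for length in tokens:
    tokens = 9
    length = length + (length - 20)
tokens = tokens - length
for tokens in length:
    tokens = tokens * length[24]
    for length in tokens:
        tokens = tokens + 0

tokens = tokens - length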